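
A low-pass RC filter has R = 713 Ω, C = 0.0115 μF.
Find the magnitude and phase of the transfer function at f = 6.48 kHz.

Step 1 — Angular frequency: ω = 2π·6480 = 4.072e+04 rad/s.
Step 2 — Transfer function: H(jω) = 1/(1 + jωRC).
Step 3 — Denominator: 1 + jωRC = 1 + j·4.072e+04·713·1.15e-08 = 1 + j0.3338.
Step 4 — H = 0.8997 - j0.3004.
Step 5 — Magnitude: |H| = 0.9485 (-0.5 dB); phase: φ = -18.5°.

|H| = 0.9485 (-0.5 dB), φ = -18.5°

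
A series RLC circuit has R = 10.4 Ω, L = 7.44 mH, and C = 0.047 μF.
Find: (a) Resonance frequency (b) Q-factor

Step 1 — Resonance condition Im(Z)=0 gives ω₀ = 1/√(LC).
Step 2 — ω₀ = 1/√(0.00744·4.7e-08) = 5.348e+04 rad/s.
Step 3 — f₀ = ω₀/(2π) = 8511 Hz.
Step 4 — Series Q: Q = ω₀L/R = 5.348e+04·0.00744/10.4 = 38.26.

(a) f₀ = 8511 Hz  (b) Q = 38.26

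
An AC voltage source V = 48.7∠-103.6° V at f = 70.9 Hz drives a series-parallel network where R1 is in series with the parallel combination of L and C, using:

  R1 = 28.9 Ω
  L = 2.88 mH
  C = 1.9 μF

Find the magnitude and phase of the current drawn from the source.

Step 1 — Angular frequency: ω = 2π·f = 2π·70.9 = 445.5 rad/s.
Step 2 — Component impedances:
  R1: Z = R = 28.9 Ω
  L: Z = jωL = j·445.5·0.00288 = 0 + j1.283 Ω
  C: Z = 1/(jωC) = -j/(ω·C) = 0 - j1181 Ω
Step 3 — Parallel branch: L || C = 1/(1/L + 1/C) = 0 + j1.284 Ω.
Step 4 — Series with R1: Z_total = R1 + (L || C) = 28.9 + j1.284 Ω = 28.93∠2.5° Ω.
Step 5 — Source phasor: V = 48.7∠-103.6° V = -11.45 - j47.33 V.
Step 6 — Ohm's law: I = V / Z_total = (-11.45 - j47.33) / (28.9 + j1.284) = -0.4681 - j1.617 A.
Step 7 — Convert to polar: |I| = 1.683 A, ∠I = -106.1°.

I = 1.683∠-106.1° A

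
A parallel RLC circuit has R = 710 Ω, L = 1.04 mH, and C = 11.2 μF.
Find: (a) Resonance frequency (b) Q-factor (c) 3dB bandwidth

Step 1 — Resonance: ω₀ = 1/√(LC) = 1/√(0.00104·1.12e-05) = 9266 rad/s.
Step 2 — f₀ = ω₀/(2π) = 1475 Hz.
Step 3 — Parallel Q: Q = R/(ω₀L) = 710/(9266·0.00104) = 73.68.
Step 4 — Bandwidth: Δω = ω₀/Q = 125.8 rad/s; BW = Δω/(2π) = 20.01 Hz.

(a) f₀ = 1475 Hz  (b) Q = 73.68  (c) BW = 20.01 Hz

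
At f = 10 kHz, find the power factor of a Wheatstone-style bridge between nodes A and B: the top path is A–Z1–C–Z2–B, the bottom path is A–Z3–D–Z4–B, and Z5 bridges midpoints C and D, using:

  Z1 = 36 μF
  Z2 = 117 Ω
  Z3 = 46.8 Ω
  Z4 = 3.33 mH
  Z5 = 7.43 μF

Step 1 — Angular frequency: ω = 2π·f = 2π·1e+04 = 6.283e+04 rad/s.
Step 2 — Component impedances:
  Z1: Z = 1/(jωC) = -j/(ω·C) = 0 - j0.4421 Ω
  Z2: Z = R = 117 Ω
  Z3: Z = R = 46.8 Ω
  Z4: Z = jωL = j·6.283e+04·0.00333 = 0 + j209.2 Ω
  Z5: Z = 1/(jωC) = -j/(ω·C) = 0 - j2.142 Ω
Step 3 — Bridge requires nodal analysis (the Z5 bridge couples midpoints C and D, so the two paths cannot be reduced to a simple series/parallel combination). Setting node B to ground and injecting 1 A at node A, the 3-node admittance system at A, C, D solves to V_A = Z_AB = 88.69 + j49.63 Ω = 101.6∠29.2° Ω.
Step 4 — Power factor: PF = cos(φ) = Re(Z)/|Z| = 88.694/101.63 = 0.8727.
Step 5 — Type: Im(Z) = 49.63 ⇒ lagging (phase φ = 29.2°).

PF = 0.8727 (lagging, φ = 29.2°)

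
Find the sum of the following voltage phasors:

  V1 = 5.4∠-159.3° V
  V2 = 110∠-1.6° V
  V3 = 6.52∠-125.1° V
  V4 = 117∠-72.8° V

Step 1 — Convert each phasor to rectangular form:
  V1 = 5.4·(cos(-159.3°) + j·sin(-159.3°)) = -5.051 - j1.909 V
  V2 = 110·(cos(-1.6°) + j·sin(-1.6°)) = 110 - j3.071 V
  V3 = 6.52·(cos(-125.1°) + j·sin(-125.1°)) = -3.749 - j5.334 V
  V4 = 117·(cos(-72.8°) + j·sin(-72.8°)) = 34.6 - j111.8 V
Step 2 — Sum components: V_total = 135.8 - j122.1 V.
Step 3 — Convert to polar: |V_total| = 182.6 V, ∠V_total = -42.0°.

V_total = 182.6∠-42.0° V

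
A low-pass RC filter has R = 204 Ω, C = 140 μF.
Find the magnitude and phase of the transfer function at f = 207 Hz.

Step 1 — Angular frequency: ω = 2π·207 = 1301 rad/s.
Step 2 — Transfer function: H(jω) = 1/(1 + jωRC).
Step 3 — Denominator: 1 + jωRC = 1 + j·1301·204·0.00014 = 1 + j37.15.
Step 4 — H = 0.0007242 - j0.0269.
Step 5 — Magnitude: |H| = 0.02691 (-31.4 dB); phase: φ = -88.5°.

|H| = 0.02691 (-31.4 dB), φ = -88.5°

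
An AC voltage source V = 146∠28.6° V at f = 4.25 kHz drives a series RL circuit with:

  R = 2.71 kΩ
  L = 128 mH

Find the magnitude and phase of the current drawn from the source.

Step 1 — Angular frequency: ω = 2π·f = 2π·4250 = 2.67e+04 rad/s.
Step 2 — Component impedances:
  R: Z = R = 2710 Ω
  L: Z = jωL = j·2.67e+04·0.128 = 0 + j3418 Ω
Step 3 — Series combination: Z_total = R + L = 2710 + j3418 Ω = 4362∠51.6° Ω.
Step 4 — Source phasor: V = 146∠28.6° V = 128.2 + j69.89 V.
Step 5 — Ohm's law: I = V / Z_total = (128.2 + j69.89) / (2710 + j3418) = 0.03081 - j0.01307 A.
Step 6 — Convert to polar: |I| = 0.03347 A, ∠I = -23.0°.

I = 0.03347∠-23.0° A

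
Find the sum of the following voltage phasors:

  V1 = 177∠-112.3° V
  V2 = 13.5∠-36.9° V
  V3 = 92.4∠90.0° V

Step 1 — Convert each phasor to rectangular form:
  V1 = 177·(cos(-112.3°) + j·sin(-112.3°)) = -67.16 - j163.8 V
  V2 = 13.5·(cos(-36.9°) + j·sin(-36.9°)) = 10.8 - j8.106 V
  V3 = 92.4·(cos(90.0°) + j·sin(90.0°)) = 0 + j92.4 V
Step 2 — Sum components: V_total = -56.37 - j79.47 V.
Step 3 — Convert to polar: |V_total| = 97.43 V, ∠V_total = -125.3°.

V_total = 97.43∠-125.3° V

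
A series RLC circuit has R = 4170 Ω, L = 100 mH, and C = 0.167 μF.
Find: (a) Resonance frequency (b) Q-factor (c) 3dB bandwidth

Step 1 — Resonance: ω₀ = 1/√(LC) = 1/√(0.1·1.67e-07) = 7738 rad/s.
Step 2 — f₀ = ω₀/(2π) = 1232 Hz.
Step 3 — Series Q: Q = ω₀L/R = 7738·0.1/4170 = 0.1856.
Step 4 — Bandwidth: Δω = ω₀/Q = 4.17e+04 rad/s; BW = Δω/(2π) = 6637 Hz.

(a) f₀ = 1232 Hz  (b) Q = 0.1856  (c) BW = 6637 Hz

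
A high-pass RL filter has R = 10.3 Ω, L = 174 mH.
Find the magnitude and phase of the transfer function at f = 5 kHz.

Step 1 — Angular frequency: ω = 2π·5000 = 3.142e+04 rad/s.
Step 2 — Transfer function: H(jω) = jωL/(R + jωL).
Step 3 — Numerator jωL = j·5466; denominator R + jωL = 10.3 + j5466.
Step 4 — H = 1 + j0.001884.
Step 5 — Magnitude: |H| = 1 (-0.0 dB); phase: φ = 0.1°.

|H| = 1 (-0.0 dB), φ = 0.1°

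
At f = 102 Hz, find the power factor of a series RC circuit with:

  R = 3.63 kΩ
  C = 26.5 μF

Step 1 — Angular frequency: ω = 2π·f = 2π·102 = 640.9 rad/s.
Step 2 — Component impedances:
  R: Z = R = 3630 Ω
  C: Z = 1/(jωC) = -j/(ω·C) = 0 - j58.88 Ω
Step 3 — Series combination: Z_total = R + C = 3630 - j58.88 Ω = 3630∠-0.9° Ω.
Step 4 — Power factor: PF = cos(φ) = Re(Z)/|Z| = 3630/3630.5 = 0.9999.
Step 5 — Type: Im(Z) = -58.88 ⇒ leading (phase φ = -0.9°).

PF = 0.9999 (leading, φ = -0.9°)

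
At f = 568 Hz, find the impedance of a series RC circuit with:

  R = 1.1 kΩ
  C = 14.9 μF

Step 1 — Angular frequency: ω = 2π·f = 2π·568 = 3569 rad/s.
Step 2 — Component impedances:
  R: Z = R = 1100 Ω
  C: Z = 1/(jωC) = -j/(ω·C) = 0 - j18.81 Ω
Step 3 — Series combination: Z_total = R + C = 1100 - j18.81 Ω = 1100∠-1.0° Ω.

Z = 1100 - j18.81 Ω = 1100∠-1.0° Ω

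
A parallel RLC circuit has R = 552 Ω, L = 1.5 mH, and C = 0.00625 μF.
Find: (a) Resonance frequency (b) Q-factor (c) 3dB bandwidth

Step 1 — Resonance: ω₀ = 1/√(LC) = 1/√(0.0015·6.25e-09) = 3.266e+05 rad/s.
Step 2 — f₀ = ω₀/(2π) = 5.198e+04 Hz.
Step 3 — Parallel Q: Q = R/(ω₀L) = 552/(3.266e+05·0.0015) = 1.127.
Step 4 — Bandwidth: Δω = ω₀/Q = 2.899e+05 rad/s; BW = Δω/(2π) = 4.613e+04 Hz.

(a) f₀ = 5.198e+04 Hz  (b) Q = 1.127  (c) BW = 4.613e+04 Hz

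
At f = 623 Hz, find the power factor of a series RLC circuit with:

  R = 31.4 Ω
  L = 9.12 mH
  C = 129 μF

Step 1 — Angular frequency: ω = 2π·f = 2π·623 = 3914 rad/s.
Step 2 — Component impedances:
  R: Z = R = 31.4 Ω
  L: Z = jωL = j·3914·0.00912 = 0 + j35.7 Ω
  C: Z = 1/(jωC) = -j/(ω·C) = 0 - j1.98 Ω
Step 3 — Series combination: Z_total = R + L + C = 31.4 + j33.72 Ω = 46.08∠47.0° Ω.
Step 4 — Power factor: PF = cos(φ) = Re(Z)/|Z| = 31.4/46.075 = 0.6815.
Step 5 — Type: Im(Z) = 33.72 ⇒ lagging (phase φ = 47.0°).

PF = 0.6815 (lagging, φ = 47.0°)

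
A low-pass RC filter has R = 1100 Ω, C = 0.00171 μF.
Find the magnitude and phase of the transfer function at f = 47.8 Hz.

Step 1 — Angular frequency: ω = 2π·47.8 = 300.3 rad/s.
Step 2 — Transfer function: H(jω) = 1/(1 + jωRC).
Step 3 — Denominator: 1 + jωRC = 1 + j·300.3·1100·1.71e-09 = 1 + j0.0005649.
Step 4 — H = 1 - j0.0005649.
Step 5 — Magnitude: |H| = 1 (-0.0 dB); phase: φ = -0.0°.

|H| = 1 (-0.0 dB), φ = -0.0°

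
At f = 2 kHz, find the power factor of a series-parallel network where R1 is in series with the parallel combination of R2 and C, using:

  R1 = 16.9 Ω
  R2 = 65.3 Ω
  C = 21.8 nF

Step 1 — Angular frequency: ω = 2π·f = 2π·2000 = 1.257e+04 rad/s.
Step 2 — Component impedances:
  R1: Z = R = 16.9 Ω
  R2: Z = R = 65.3 Ω
  C: Z = 1/(jωC) = -j/(ω·C) = 0 - j3650 Ω
Step 3 — Parallel branch: R2 || C = 1/(1/R2 + 1/C) = 65.28 - j1.168 Ω.
Step 4 — Series with R1: Z_total = R1 + (R2 || C) = 82.18 - j1.168 Ω = 82.19∠-0.8° Ω.
Step 5 — Power factor: PF = cos(φ) = Re(Z)/|Z| = 82.18/82.19 = 0.9999.
Step 6 — Type: Im(Z) = -1.168 ⇒ leading (phase φ = -0.8°).

PF = 0.9999 (leading, φ = -0.8°)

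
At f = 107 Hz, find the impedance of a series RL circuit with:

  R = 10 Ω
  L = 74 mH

Step 1 — Angular frequency: ω = 2π·f = 2π·107 = 672.3 rad/s.
Step 2 — Component impedances:
  R: Z = R = 10 Ω
  L: Z = jωL = j·672.3·0.074 = 0 + j49.75 Ω
Step 3 — Series combination: Z_total = R + L = 10 + j49.75 Ω = 50.75∠78.6° Ω.

Z = 10 + j49.75 Ω = 50.75∠78.6° Ω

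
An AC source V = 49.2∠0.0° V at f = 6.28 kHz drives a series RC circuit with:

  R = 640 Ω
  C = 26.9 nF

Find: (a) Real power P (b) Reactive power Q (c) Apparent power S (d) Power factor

Step 1 — Angular frequency: ω = 2π·f = 2π·6280 = 3.946e+04 rad/s.
Step 2 — Component impedances:
  R: Z = R = 640 Ω
  C: Z = 1/(jωC) = -j/(ω·C) = 0 - j942.1 Ω
Step 3 — Series combination: Z_total = R + C = 640 - j942.1 Ω = 1139∠-55.8° Ω.
Step 4 — Source phasor: V = 49.2∠0.0° V = 49.2 V.
Step 5 — Current: I = V / Z = 0.02427 + j0.03573 A = 0.0432∠55.8° A.
Step 6 — Complex power: S = V·I* = 1.194 - j1.758 VA.
Step 7 — Real power: P = Re(S) = 1.194 W.
Step 8 — Reactive power: Q = Im(S) = -1.758 VAR.
Step 9 — Apparent power: |S| = 2.125 VA.
Step 10 — Power factor: PF = P/|S| = 0.5619 (leading).

(a) P = 1.194 W  (b) Q = -1.758 VAR  (c) S = 2.125 VA  (d) PF = 0.5619 (leading)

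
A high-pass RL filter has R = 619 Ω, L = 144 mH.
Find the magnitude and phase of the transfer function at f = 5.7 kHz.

Step 1 — Angular frequency: ω = 2π·5700 = 3.581e+04 rad/s.
Step 2 — Transfer function: H(jω) = jωL/(R + jωL).
Step 3 — Numerator jωL = j·5157; denominator R + jωL = 619 + j5157.
Step 4 — H = 0.9858 + j0.1183.
Step 5 — Magnitude: |H| = 0.9929 (-0.1 dB); phase: φ = 6.8°.

|H| = 0.9929 (-0.1 dB), φ = 6.8°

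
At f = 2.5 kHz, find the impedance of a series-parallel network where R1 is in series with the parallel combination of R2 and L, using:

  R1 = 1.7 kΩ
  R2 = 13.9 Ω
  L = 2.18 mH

Step 1 — Angular frequency: ω = 2π·f = 2π·2500 = 1.571e+04 rad/s.
Step 2 — Component impedances:
  R1: Z = R = 1700 Ω
  R2: Z = R = 13.9 Ω
  L: Z = jωL = j·1.571e+04·0.00218 = 0 + j34.24 Ω
Step 3 — Parallel branch: R2 || L = 1/(1/R2 + 1/L) = 11.93 + j4.844 Ω.
Step 4 — Series with R1: Z_total = R1 + (R2 || L) = 1712 + j4.844 Ω = 1712∠0.2° Ω.

Z = 1712 + j4.844 Ω = 1712∠0.2° Ω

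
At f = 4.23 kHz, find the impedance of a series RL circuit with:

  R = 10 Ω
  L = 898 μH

Step 1 — Angular frequency: ω = 2π·f = 2π·4230 = 2.658e+04 rad/s.
Step 2 — Component impedances:
  R: Z = R = 10 Ω
  L: Z = jωL = j·2.658e+04·0.000898 = 0 + j23.87 Ω
Step 3 — Series combination: Z_total = R + L = 10 + j23.87 Ω = 25.88∠67.3° Ω.

Z = 10 + j23.87 Ω = 25.88∠67.3° Ω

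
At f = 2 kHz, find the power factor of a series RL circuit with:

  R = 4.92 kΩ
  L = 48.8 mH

Step 1 — Angular frequency: ω = 2π·f = 2π·2000 = 1.257e+04 rad/s.
Step 2 — Component impedances:
  R: Z = R = 4920 Ω
  L: Z = jωL = j·1.257e+04·0.0488 = 0 + j613.2 Ω
Step 3 — Series combination: Z_total = R + L = 4920 + j613.2 Ω = 4958∠7.1° Ω.
Step 4 — Power factor: PF = cos(φ) = Re(Z)/|Z| = 4920/4958 = 0.9923.
Step 5 — Type: Im(Z) = 613.2 ⇒ lagging (phase φ = 7.1°).

PF = 0.9923 (lagging, φ = 7.1°)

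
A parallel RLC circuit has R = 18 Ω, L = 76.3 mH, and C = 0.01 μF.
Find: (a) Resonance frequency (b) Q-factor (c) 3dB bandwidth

Step 1 — Resonance: ω₀ = 1/√(LC) = 1/√(0.0763·1e-08) = 3.62e+04 rad/s.
Step 2 — f₀ = ω₀/(2π) = 5762 Hz.
Step 3 — Parallel Q: Q = R/(ω₀L) = 18/(3.62e+04·0.0763) = 0.006516.
Step 4 — Bandwidth: Δω = ω₀/Q = 5.556e+06 rad/s; BW = Δω/(2π) = 8.842e+05 Hz.

(a) f₀ = 5762 Hz  (b) Q = 0.006516  (c) BW = 8.842e+05 Hz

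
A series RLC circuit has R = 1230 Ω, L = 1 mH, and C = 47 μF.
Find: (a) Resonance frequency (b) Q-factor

Step 1 — Resonance condition Im(Z)=0 gives ω₀ = 1/√(LC).
Step 2 — ω₀ = 1/√(0.001·4.7e-05) = 4613 rad/s.
Step 3 — f₀ = ω₀/(2π) = 734.1 Hz.
Step 4 — Series Q: Q = ω₀L/R = 4613·0.001/1230 = 0.00375.

(a) f₀ = 734.1 Hz  (b) Q = 0.00375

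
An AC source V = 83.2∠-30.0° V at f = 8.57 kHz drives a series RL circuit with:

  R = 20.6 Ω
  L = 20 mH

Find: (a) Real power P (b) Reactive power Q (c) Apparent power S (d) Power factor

Step 1 — Angular frequency: ω = 2π·f = 2π·8570 = 5.385e+04 rad/s.
Step 2 — Component impedances:
  R: Z = R = 20.6 Ω
  L: Z = jωL = j·5.385e+04·0.02 = 0 + j1077 Ω
Step 3 — Series combination: Z_total = R + L = 20.6 + j1077 Ω = 1077∠88.9° Ω.
Step 4 — Source phasor: V = 83.2∠-30.0° V = 72.05 - j41.6 V.
Step 5 — Current: I = V / Z = -0.03733 - j0.06762 A = 0.07724∠-118.9° A.
Step 6 — Complex power: S = V·I* = 0.1229 + j6.425 VA.
Step 7 — Real power: P = Re(S) = 0.1229 W.
Step 8 — Reactive power: Q = Im(S) = 6.425 VAR.
Step 9 — Apparent power: |S| = 6.427 VA.
Step 10 — Power factor: PF = P/|S| = 0.01912 (lagging).

(a) P = 0.1229 W  (b) Q = 6.425 VAR  (c) S = 6.427 VA  (d) PF = 0.01912 (lagging)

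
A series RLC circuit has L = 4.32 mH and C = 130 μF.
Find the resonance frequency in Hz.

Step 1 — Resonance condition Im(Z)=0 gives ω₀ = 1/√(LC).
Step 2 — ω₀ = 1/√(0.00432·0.00013) = 1334 rad/s.
Step 3 — f₀ = ω₀/(2π) = 212.4 Hz.

f₀ = 212.4 Hz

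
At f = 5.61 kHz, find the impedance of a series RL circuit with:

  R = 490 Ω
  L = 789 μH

Step 1 — Angular frequency: ω = 2π·f = 2π·5610 = 3.525e+04 rad/s.
Step 2 — Component impedances:
  R: Z = R = 490 Ω
  L: Z = jωL = j·3.525e+04·0.000789 = 0 + j27.81 Ω
Step 3 — Series combination: Z_total = R + L = 490 + j27.81 Ω = 490.8∠3.2° Ω.

Z = 490 + j27.81 Ω = 490.8∠3.2° Ω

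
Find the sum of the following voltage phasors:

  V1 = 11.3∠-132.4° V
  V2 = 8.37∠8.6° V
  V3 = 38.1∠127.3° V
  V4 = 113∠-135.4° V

Step 1 — Convert each phasor to rectangular form:
  V1 = 11.3·(cos(-132.4°) + j·sin(-132.4°)) = -7.62 - j8.345 V
  V2 = 8.37·(cos(8.6°) + j·sin(8.6°)) = 8.276 + j1.252 V
  V3 = 38.1·(cos(127.3°) + j·sin(127.3°)) = -23.09 + j30.31 V
  V4 = 113·(cos(-135.4°) + j·sin(-135.4°)) = -80.46 - j79.34 V
Step 2 — Sum components: V_total = -102.9 - j56.13 V.
Step 3 — Convert to polar: |V_total| = 117.2 V, ∠V_total = -151.4°.

V_total = 117.2∠-151.4° V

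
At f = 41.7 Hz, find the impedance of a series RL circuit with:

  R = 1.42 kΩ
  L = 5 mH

Step 1 — Angular frequency: ω = 2π·f = 2π·41.7 = 262 rad/s.
Step 2 — Component impedances:
  R: Z = R = 1420 Ω
  L: Z = jωL = j·262·0.005 = 0 + j1.31 Ω
Step 3 — Series combination: Z_total = R + L = 1420 + j1.31 Ω = 1420∠0.1° Ω.

Z = 1420 + j1.31 Ω = 1420∠0.1° Ω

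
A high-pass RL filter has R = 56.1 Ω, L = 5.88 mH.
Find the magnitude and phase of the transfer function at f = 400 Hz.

Step 1 — Angular frequency: ω = 2π·400 = 2513 rad/s.
Step 2 — Transfer function: H(jω) = jωL/(R + jωL).
Step 3 — Numerator jωL = j·14.78; denominator R + jωL = 56.1 + j14.78.
Step 4 — H = 0.06489 + j0.2463.
Step 5 — Magnitude: |H| = 0.2547 (-11.9 dB); phase: φ = 75.2°.

|H| = 0.2547 (-11.9 dB), φ = 75.2°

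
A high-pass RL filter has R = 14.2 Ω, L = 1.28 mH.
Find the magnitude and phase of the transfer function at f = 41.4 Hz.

Step 1 — Angular frequency: ω = 2π·41.4 = 260.1 rad/s.
Step 2 — Transfer function: H(jω) = jωL/(R + jωL).
Step 3 — Numerator jωL = j·0.333; denominator R + jωL = 14.2 + j0.333.
Step 4 — H = 0.0005495 + j0.02343.
Step 5 — Magnitude: |H| = 0.02344 (-32.6 dB); phase: φ = 88.7°.

|H| = 0.02344 (-32.6 dB), φ = 88.7°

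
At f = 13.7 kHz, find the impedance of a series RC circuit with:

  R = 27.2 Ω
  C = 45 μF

Step 1 — Angular frequency: ω = 2π·f = 2π·1.37e+04 = 8.608e+04 rad/s.
Step 2 — Component impedances:
  R: Z = R = 27.2 Ω
  C: Z = 1/(jωC) = -j/(ω·C) = 0 - j0.2582 Ω
Step 3 — Series combination: Z_total = R + C = 27.2 - j0.2582 Ω = 27.2∠-0.5° Ω.

Z = 27.2 - j0.2582 Ω = 27.2∠-0.5° Ω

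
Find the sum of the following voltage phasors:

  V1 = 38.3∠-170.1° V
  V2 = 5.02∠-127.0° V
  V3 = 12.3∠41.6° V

Step 1 — Convert each phasor to rectangular form:
  V1 = 38.3·(cos(-170.1°) + j·sin(-170.1°)) = -37.73 - j6.585 V
  V2 = 5.02·(cos(-127.0°) + j·sin(-127.0°)) = -3.021 - j4.009 V
  V3 = 12.3·(cos(41.6°) + j·sin(41.6°)) = 9.198 + j8.166 V
Step 2 — Sum components: V_total = -31.55 - j2.428 V.
Step 3 — Convert to polar: |V_total| = 31.65 V, ∠V_total = -175.6°.

V_total = 31.65∠-175.6° V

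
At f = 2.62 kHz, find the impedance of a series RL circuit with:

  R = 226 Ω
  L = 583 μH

Step 1 — Angular frequency: ω = 2π·f = 2π·2620 = 1.646e+04 rad/s.
Step 2 — Component impedances:
  R: Z = R = 226 Ω
  L: Z = jωL = j·1.646e+04·0.000583 = 0 + j9.597 Ω
Step 3 — Series combination: Z_total = R + L = 226 + j9.597 Ω = 226.2∠2.4° Ω.

Z = 226 + j9.597 Ω = 226.2∠2.4° Ω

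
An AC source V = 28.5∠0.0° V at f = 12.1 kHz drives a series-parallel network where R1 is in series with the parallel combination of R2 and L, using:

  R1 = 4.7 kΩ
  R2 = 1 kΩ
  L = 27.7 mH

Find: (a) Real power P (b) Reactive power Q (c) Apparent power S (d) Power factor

Step 1 — Angular frequency: ω = 2π·f = 2π·1.21e+04 = 7.603e+04 rad/s.
Step 2 — Component impedances:
  R1: Z = R = 4700 Ω
  R2: Z = R = 1000 Ω
  L: Z = jωL = j·7.603e+04·0.0277 = 0 + j2106 Ω
Step 3 — Parallel branch: R2 || L = 1/(1/R2 + 1/L) = 816 + j387.5 Ω.
Step 4 — Series with R1: Z_total = R1 + (R2 || L) = 5516 + j387.5 Ω = 5530∠4.0° Ω.
Step 5 — Source phasor: V = 28.5∠0.0° V = 28.5 V.
Step 6 — Current: I = V / Z = 0.005141 - j0.0003612 A = 0.005154∠-4.0° A.
Step 7 — Complex power: S = V·I* = 0.1465 + j0.01029 VA.
Step 8 — Real power: P = Re(S) = 0.1465 W.
Step 9 — Reactive power: Q = Im(S) = 0.01029 VAR.
Step 10 — Apparent power: |S| = 0.1469 VA.
Step 11 — Power factor: PF = P/|S| = 0.9975 (lagging).

(a) P = 0.1465 W  (b) Q = 0.01029 VAR  (c) S = 0.1469 VA  (d) PF = 0.9975 (lagging)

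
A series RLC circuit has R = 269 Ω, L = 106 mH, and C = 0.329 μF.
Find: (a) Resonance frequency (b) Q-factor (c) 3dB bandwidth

Step 1 — Resonance: ω₀ = 1/√(LC) = 1/√(0.106·3.29e-07) = 5355 rad/s.
Step 2 — f₀ = ω₀/(2π) = 852.3 Hz.
Step 3 — Series Q: Q = ω₀L/R = 5355·0.106/269 = 2.11.
Step 4 — Bandwidth: Δω = ω₀/Q = 2538 rad/s; BW = Δω/(2π) = 403.9 Hz.

(a) f₀ = 852.3 Hz  (b) Q = 2.11  (c) BW = 403.9 Hz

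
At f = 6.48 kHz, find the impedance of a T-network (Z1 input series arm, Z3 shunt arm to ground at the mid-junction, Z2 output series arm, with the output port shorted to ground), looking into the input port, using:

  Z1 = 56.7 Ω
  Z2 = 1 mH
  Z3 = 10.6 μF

Step 1 — Angular frequency: ω = 2π·f = 2π·6480 = 4.072e+04 rad/s.
Step 2 — Component impedances:
  Z1: Z = R = 56.7 Ω
  Z2: Z = jωL = j·4.072e+04·0.001 = 0 + j40.72 Ω
  Z3: Z = 1/(jωC) = -j/(ω·C) = 0 - j2.317 Ω
Step 3 — With the output port shorted to ground, the output series arm Z2 runs from the junction to ground; the shunt arm Z3 also runs from the junction to ground. They appear in parallel: Z3 || Z2 = 0 - j2.457 Ω.
Step 4 — Series with input arm Z1: Z_in = Z1 + (Z3 || Z2) = 56.7 - j2.457 Ω = 56.75∠-2.5° Ω.

Z = 56.7 - j2.457 Ω = 56.75∠-2.5° Ω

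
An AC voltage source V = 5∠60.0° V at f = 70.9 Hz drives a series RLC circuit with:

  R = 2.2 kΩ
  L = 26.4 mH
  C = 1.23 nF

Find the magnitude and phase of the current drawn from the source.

Step 1 — Angular frequency: ω = 2π·f = 2π·70.9 = 445.5 rad/s.
Step 2 — Component impedances:
  R: Z = R = 2200 Ω
  L: Z = jωL = j·445.5·0.0264 = 0 + j11.76 Ω
  C: Z = 1/(jωC) = -j/(ω·C) = 0 - j1.825e+06 Ω
Step 3 — Series combination: Z_total = R + L + C = 2200 - j1.825e+06 Ω = 1.825e+06∠-89.9° Ω.
Step 4 — Source phasor: V = 5∠60.0° V = 2.5 + j4.33 V.
Step 5 — Ohm's law: I = V / Z_total = (2.5 + j4.33) / (2200 - j1.825e+06) = -2.371e-06 + j1.373e-06 A.
Step 6 — Convert to polar: |I| = 2.74e-06 A, ∠I = 149.9°.

I = 2.74e-06∠149.9° A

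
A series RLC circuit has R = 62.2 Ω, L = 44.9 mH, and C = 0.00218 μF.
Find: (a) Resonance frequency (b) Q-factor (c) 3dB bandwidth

Step 1 — Resonance condition Im(Z)=0 gives ω₀ = 1/√(LC).
Step 2 — ω₀ = 1/√(0.0449·2.18e-09) = 1.011e+05 rad/s.
Step 3 — f₀ = ω₀/(2π) = 1.609e+04 Hz.
Step 4 — Series Q: Q = ω₀L/R = 1.011e+05·0.0449/62.2 = 72.96.
Step 5 — 3dB bandwidth: Δω = ω₀/Q = 1385 rad/s; BW = Δω/(2π) = 220.5 Hz.

(a) f₀ = 1.609e+04 Hz  (b) Q = 72.96  (c) BW = 220.5 Hz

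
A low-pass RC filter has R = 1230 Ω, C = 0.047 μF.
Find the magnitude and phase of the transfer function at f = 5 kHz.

Step 1 — Angular frequency: ω = 2π·5000 = 3.142e+04 rad/s.
Step 2 — Transfer function: H(jω) = 1/(1 + jωRC).
Step 3 — Denominator: 1 + jωRC = 1 + j·3.142e+04·1230·4.7e-08 = 1 + j1.816.
Step 4 — H = 0.2326 - j0.4225.
Step 5 — Magnitude: |H| = 0.4823 (-6.3 dB); phase: φ = -61.2°.

|H| = 0.4823 (-6.3 dB), φ = -61.2°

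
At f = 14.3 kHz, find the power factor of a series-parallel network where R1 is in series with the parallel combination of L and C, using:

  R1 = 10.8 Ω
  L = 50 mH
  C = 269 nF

Step 1 — Angular frequency: ω = 2π·f = 2π·1.43e+04 = 8.985e+04 rad/s.
Step 2 — Component impedances:
  R1: Z = R = 10.8 Ω
  L: Z = jωL = j·8.985e+04·0.05 = 0 + j4492 Ω
  C: Z = 1/(jωC) = -j/(ω·C) = 0 - j41.37 Ω
Step 3 — Parallel branch: L || C = 1/(1/L + 1/C) = 0 - j41.76 Ω.
Step 4 — Series with R1: Z_total = R1 + (L || C) = 10.8 - j41.76 Ω = 43.13∠-75.5° Ω.
Step 5 — Power factor: PF = cos(φ) = Re(Z)/|Z| = 10.8/43.13 = 0.2504.
Step 6 — Type: Im(Z) = -41.76 ⇒ leading (phase φ = -75.5°).

PF = 0.2504 (leading, φ = -75.5°)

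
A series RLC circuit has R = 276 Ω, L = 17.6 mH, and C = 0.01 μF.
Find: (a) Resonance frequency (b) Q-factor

Step 1 — Resonance condition Im(Z)=0 gives ω₀ = 1/√(LC).
Step 2 — ω₀ = 1/√(0.0176·1e-08) = 7.538e+04 rad/s.
Step 3 — f₀ = ω₀/(2π) = 1.2e+04 Hz.
Step 4 — Series Q: Q = ω₀L/R = 7.538e+04·0.0176/276 = 4.807.

(a) f₀ = 1.2e+04 Hz  (b) Q = 4.807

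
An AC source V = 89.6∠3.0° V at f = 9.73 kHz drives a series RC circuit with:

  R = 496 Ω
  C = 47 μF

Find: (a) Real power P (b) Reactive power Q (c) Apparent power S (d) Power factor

Step 1 — Angular frequency: ω = 2π·f = 2π·9730 = 6.114e+04 rad/s.
Step 2 — Component impedances:
  R: Z = R = 496 Ω
  C: Z = 1/(jωC) = -j/(ω·C) = 0 - j0.348 Ω
Step 3 — Series combination: Z_total = R + C = 496 - j0.348 Ω = 496∠-0.0° Ω.
Step 4 — Source phasor: V = 89.6∠3.0° V = 89.48 + j4.689 V.
Step 5 — Current: I = V / Z = 0.1804 + j0.009581 A = 0.1806∠3.0° A.
Step 6 — Complex power: S = V·I* = 16.19 - j0.01136 VA.
Step 7 — Real power: P = Re(S) = 16.19 W.
Step 8 — Reactive power: Q = Im(S) = -0.01136 VAR.
Step 9 — Apparent power: |S| = 16.19 VA.
Step 10 — Power factor: PF = P/|S| = 1 (leading).

(a) P = 16.19 W  (b) Q = -0.01136 VAR  (c) S = 16.19 VA  (d) PF = 1 (leading)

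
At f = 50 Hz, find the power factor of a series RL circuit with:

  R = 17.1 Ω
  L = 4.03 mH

Step 1 — Angular frequency: ω = 2π·f = 2π·50 = 314.2 rad/s.
Step 2 — Component impedances:
  R: Z = R = 17.1 Ω
  L: Z = jωL = j·314.2·0.00403 = 0 + j1.266 Ω
Step 3 — Series combination: Z_total = R + L = 17.1 + j1.266 Ω = 17.15∠4.2° Ω.
Step 4 — Power factor: PF = cos(φ) = Re(Z)/|Z| = 17.1/17.147 = 0.9973.
Step 5 — Type: Im(Z) = 1.266 ⇒ lagging (phase φ = 4.2°).

PF = 0.9973 (lagging, φ = 4.2°)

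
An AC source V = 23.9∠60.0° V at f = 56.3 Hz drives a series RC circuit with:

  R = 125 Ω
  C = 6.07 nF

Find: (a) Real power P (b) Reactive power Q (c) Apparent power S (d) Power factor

Step 1 — Angular frequency: ω = 2π·f = 2π·56.3 = 353.7 rad/s.
Step 2 — Component impedances:
  R: Z = R = 125 Ω
  C: Z = 1/(jωC) = -j/(ω·C) = 0 - j4.657e+05 Ω
Step 3 — Series combination: Z_total = R + C = 125 - j4.657e+05 Ω = 4.657e+05∠-90.0° Ω.
Step 4 — Source phasor: V = 23.9∠60.0° V = 11.95 + j20.7 V.
Step 5 — Current: I = V / Z = -4.444e-05 + j2.567e-05 A = 5.132e-05∠150.0° A.
Step 6 — Complex power: S = V·I* = 3.292e-07 - j0.001227 VA.
Step 7 — Real power: P = Re(S) = 3.292e-07 W.
Step 8 — Reactive power: Q = Im(S) = -0.001227 VAR.
Step 9 — Apparent power: |S| = 0.001227 VA.
Step 10 — Power factor: PF = P/|S| = 0.0002684 (leading).

(a) P = 3.292e-07 W  (b) Q = -0.001227 VAR  (c) S = 0.001227 VA  (d) PF = 0.0002684 (leading)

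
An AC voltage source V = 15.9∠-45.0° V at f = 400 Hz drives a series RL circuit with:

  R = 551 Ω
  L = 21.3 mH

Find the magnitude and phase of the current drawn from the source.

Step 1 — Angular frequency: ω = 2π·f = 2π·400 = 2513 rad/s.
Step 2 — Component impedances:
  R: Z = R = 551 Ω
  L: Z = jωL = j·2513·0.0213 = 0 + j53.53 Ω
Step 3 — Series combination: Z_total = R + L = 551 + j53.53 Ω = 553.6∠5.5° Ω.
Step 4 — Source phasor: V = 15.9∠-45.0° V = 11.24 - j11.24 V.
Step 5 — Ohm's law: I = V / Z_total = (11.24 - j11.24) / (551 + j53.53) = 0.01825 - j0.02218 A.
Step 6 — Convert to polar: |I| = 0.02872 A, ∠I = -50.5°.

I = 0.02872∠-50.5° A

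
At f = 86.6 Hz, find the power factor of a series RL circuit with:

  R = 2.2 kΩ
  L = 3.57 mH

Step 1 — Angular frequency: ω = 2π·f = 2π·86.6 = 544.1 rad/s.
Step 2 — Component impedances:
  R: Z = R = 2200 Ω
  L: Z = jωL = j·544.1·0.00357 = 0 + j1.943 Ω
Step 3 — Series combination: Z_total = R + L = 2200 + j1.943 Ω = 2200∠0.1° Ω.
Step 4 — Power factor: PF = cos(φ) = Re(Z)/|Z| = 2200/2200 = 1.
Step 5 — Type: Im(Z) = 1.943 ⇒ lagging (phase φ = 0.1°).

PF = 1 (lagging, φ = 0.1°)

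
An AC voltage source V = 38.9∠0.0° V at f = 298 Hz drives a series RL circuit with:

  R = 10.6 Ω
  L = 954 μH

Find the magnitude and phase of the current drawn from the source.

Step 1 — Angular frequency: ω = 2π·f = 2π·298 = 1872 rad/s.
Step 2 — Component impedances:
  R: Z = R = 10.6 Ω
  L: Z = jωL = j·1872·0.000954 = 0 + j1.786 Ω
Step 3 — Series combination: Z_total = R + L = 10.6 + j1.786 Ω = 10.75∠9.6° Ω.
Step 4 — Source phasor: V = 38.9∠0.0° V = 38.9 V.
Step 5 — Ohm's law: I = V / Z_total = (38.9) / (10.6 + j1.786) = 3.568 - j0.6013 A.
Step 6 — Convert to polar: |I| = 3.619 A, ∠I = -9.6°.

I = 3.619∠-9.6° A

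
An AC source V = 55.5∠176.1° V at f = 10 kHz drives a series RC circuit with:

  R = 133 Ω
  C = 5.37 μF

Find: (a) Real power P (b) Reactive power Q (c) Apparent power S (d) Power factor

Step 1 — Angular frequency: ω = 2π·f = 2π·1e+04 = 6.283e+04 rad/s.
Step 2 — Component impedances:
  R: Z = R = 133 Ω
  C: Z = 1/(jωC) = -j/(ω·C) = 0 - j2.964 Ω
Step 3 — Series combination: Z_total = R + C = 133 - j2.964 Ω = 133∠-1.3° Ω.
Step 4 — Source phasor: V = 55.5∠176.1° V = -55.37 + j3.775 V.
Step 5 — Current: I = V / Z = -0.4168 + j0.0191 A = 0.4172∠177.4° A.
Step 6 — Complex power: S = V·I* = 23.15 - j0.5158 VA.
Step 7 — Real power: P = Re(S) = 23.15 W.
Step 8 — Reactive power: Q = Im(S) = -0.5158 VAR.
Step 9 — Apparent power: |S| = 23.15 VA.
Step 10 — Power factor: PF = P/|S| = 0.9998 (leading).

(a) P = 23.15 W  (b) Q = -0.5158 VAR  (c) S = 23.15 VA  (d) PF = 0.9998 (leading)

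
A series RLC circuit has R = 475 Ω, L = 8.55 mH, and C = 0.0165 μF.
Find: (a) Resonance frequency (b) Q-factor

Step 1 — Resonance condition Im(Z)=0 gives ω₀ = 1/√(LC).
Step 2 — ω₀ = 1/√(0.00855·1.65e-08) = 8.419e+04 rad/s.
Step 3 — f₀ = ω₀/(2π) = 1.34e+04 Hz.
Step 4 — Series Q: Q = ω₀L/R = 8.419e+04·0.00855/475 = 1.515.

(a) f₀ = 1.34e+04 Hz  (b) Q = 1.515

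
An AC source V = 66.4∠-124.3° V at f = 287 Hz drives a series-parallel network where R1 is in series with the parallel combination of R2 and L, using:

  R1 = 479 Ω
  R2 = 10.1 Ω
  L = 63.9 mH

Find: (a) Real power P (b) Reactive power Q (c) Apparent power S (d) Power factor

Step 1 — Angular frequency: ω = 2π·f = 2π·287 = 1803 rad/s.
Step 2 — Component impedances:
  R1: Z = R = 479 Ω
  R2: Z = R = 10.1 Ω
  L: Z = jωL = j·1803·0.0639 = 0 + j115.2 Ω
Step 3 — Parallel branch: R2 || L = 1/(1/R2 + 1/L) = 10.02 + j0.8785 Ω.
Step 4 — Series with R1: Z_total = R1 + (R2 || L) = 489 + j0.8785 Ω = 489∠0.1° Ω.
Step 5 — Source phasor: V = 66.4∠-124.3° V = -37.42 - j54.85 V.
Step 6 — Current: I = V / Z = -0.07672 - j0.112 A = 0.1358∠-124.4° A.
Step 7 — Complex power: S = V·I* = 9.016 + j0.0162 VA.
Step 8 — Real power: P = Re(S) = 9.016 W.
Step 9 — Reactive power: Q = Im(S) = 0.0162 VAR.
Step 10 — Apparent power: |S| = 9.016 VA.
Step 11 — Power factor: PF = P/|S| = 1 (lagging).

(a) P = 9.016 W  (b) Q = 0.0162 VAR  (c) S = 9.016 VA  (d) PF = 1 (lagging)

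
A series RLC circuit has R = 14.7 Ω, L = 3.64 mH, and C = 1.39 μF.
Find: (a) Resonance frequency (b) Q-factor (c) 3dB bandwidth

Step 1 — Resonance: ω₀ = 1/√(LC) = 1/√(0.00364·1.39e-06) = 1.406e+04 rad/s.
Step 2 — f₀ = ω₀/(2π) = 2237 Hz.
Step 3 — Series Q: Q = ω₀L/R = 1.406e+04·0.00364/14.7 = 3.481.
Step 4 — Bandwidth: Δω = ω₀/Q = 4038 rad/s; BW = Δω/(2π) = 642.7 Hz.

(a) f₀ = 2237 Hz  (b) Q = 3.481  (c) BW = 642.7 Hz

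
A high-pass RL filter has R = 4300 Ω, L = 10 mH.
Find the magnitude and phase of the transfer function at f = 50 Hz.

Step 1 — Angular frequency: ω = 2π·50 = 314.2 rad/s.
Step 2 — Transfer function: H(jω) = jωL/(R + jωL).
Step 3 — Numerator jωL = j·3.142; denominator R + jωL = 4300 + j3.142.
Step 4 — H = 5.338e-07 + j0.0007306.
Step 5 — Magnitude: |H| = 0.0007306 (-62.7 dB); phase: φ = 90.0°.

|H| = 0.0007306 (-62.7 dB), φ = 90.0°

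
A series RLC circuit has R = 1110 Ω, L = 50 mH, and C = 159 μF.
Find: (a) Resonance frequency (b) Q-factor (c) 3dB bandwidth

Step 1 — Resonance: ω₀ = 1/√(LC) = 1/√(0.05·0.000159) = 354.7 rad/s.
Step 2 — f₀ = ω₀/(2π) = 56.45 Hz.
Step 3 — Series Q: Q = ω₀L/R = 354.7·0.05/1110 = 0.01598.
Step 4 — Bandwidth: Δω = ω₀/Q = 2.22e+04 rad/s; BW = Δω/(2π) = 3533 Hz.

(a) f₀ = 56.45 Hz  (b) Q = 0.01598  (c) BW = 3533 Hz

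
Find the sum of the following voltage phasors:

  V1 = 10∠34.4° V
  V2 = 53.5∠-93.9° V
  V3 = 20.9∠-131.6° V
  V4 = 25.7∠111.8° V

Step 1 — Convert each phasor to rectangular form:
  V1 = 10·(cos(34.4°) + j·sin(34.4°)) = 8.251 + j5.65 V
  V2 = 53.5·(cos(-93.9°) + j·sin(-93.9°)) = -3.639 - j53.38 V
  V3 = 20.9·(cos(-131.6°) + j·sin(-131.6°)) = -13.88 - j15.63 V
  V4 = 25.7·(cos(111.8°) + j·sin(111.8°)) = -9.544 + j23.86 V
Step 2 — Sum components: V_total = -18.81 - j39.49 V.
Step 3 — Convert to polar: |V_total| = 43.74 V, ∠V_total = -115.5°.

V_total = 43.74∠-115.5° V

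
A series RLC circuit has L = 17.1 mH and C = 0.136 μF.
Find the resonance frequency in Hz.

Step 1 — Resonance condition Im(Z)=0 gives ω₀ = 1/√(LC).
Step 2 — ω₀ = 1/√(0.0171·1.36e-07) = 2.074e+04 rad/s.
Step 3 — f₀ = ω₀/(2π) = 3300 Hz.

f₀ = 3300 Hz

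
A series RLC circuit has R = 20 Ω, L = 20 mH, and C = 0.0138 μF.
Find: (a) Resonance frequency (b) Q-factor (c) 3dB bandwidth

Step 1 — Resonance condition Im(Z)=0 gives ω₀ = 1/√(LC).
Step 2 — ω₀ = 1/√(0.02·1.38e-08) = 6.019e+04 rad/s.
Step 3 — f₀ = ω₀/(2π) = 9580 Hz.
Step 4 — Series Q: Q = ω₀L/R = 6.019e+04·0.02/20 = 60.19.
Step 5 — 3dB bandwidth: Δω = ω₀/Q = 1000 rad/s; BW = Δω/(2π) = 159.2 Hz.

(a) f₀ = 9580 Hz  (b) Q = 60.19  (c) BW = 159.2 Hz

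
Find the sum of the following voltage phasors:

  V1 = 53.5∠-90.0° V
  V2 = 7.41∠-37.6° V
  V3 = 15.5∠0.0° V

Step 1 — Convert each phasor to rectangular form:
  V1 = 53.5·(cos(-90.0°) + j·sin(-90.0°)) = 0 - j53.5 V
  V2 = 7.41·(cos(-37.6°) + j·sin(-37.6°)) = 5.871 - j4.521 V
  V3 = 15.5·(cos(0.0°) + j·sin(0.0°)) = 15.5 V
Step 2 — Sum components: V_total = 21.37 - j58.02 V.
Step 3 — Convert to polar: |V_total| = 61.83 V, ∠V_total = -69.8°.

V_total = 61.83∠-69.8° V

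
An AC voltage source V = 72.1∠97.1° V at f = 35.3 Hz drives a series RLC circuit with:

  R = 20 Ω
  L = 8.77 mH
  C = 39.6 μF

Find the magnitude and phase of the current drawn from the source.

Step 1 — Angular frequency: ω = 2π·f = 2π·35.3 = 221.8 rad/s.
Step 2 — Component impedances:
  R: Z = R = 20 Ω
  L: Z = jωL = j·221.8·0.00877 = 0 + j1.945 Ω
  C: Z = 1/(jωC) = -j/(ω·C) = 0 - j113.9 Ω
Step 3 — Series combination: Z_total = R + L + C = 20 - j111.9 Ω = 113.7∠-79.9° Ω.
Step 4 — Source phasor: V = 72.1∠97.1° V = -8.912 + j71.55 V.
Step 5 — Ohm's law: I = V / Z_total = (-8.912 + j71.55) / (20 - j111.9) = -0.6333 + j0.03355 A.
Step 6 — Convert to polar: |I| = 0.6342 A, ∠I = 177.0°.

I = 0.6342∠177.0° A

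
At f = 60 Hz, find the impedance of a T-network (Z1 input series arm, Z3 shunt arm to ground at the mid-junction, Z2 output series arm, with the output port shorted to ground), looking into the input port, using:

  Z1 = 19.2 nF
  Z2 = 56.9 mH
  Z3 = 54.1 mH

Step 1 — Angular frequency: ω = 2π·f = 2π·60 = 377 rad/s.
Step 2 — Component impedances:
  Z1: Z = 1/(jωC) = -j/(ω·C) = 0 - j1.382e+05 Ω
  Z2: Z = jωL = j·377·0.0569 = 0 + j21.45 Ω
  Z3: Z = jωL = j·377·0.0541 = 0 + j20.4 Ω
Step 3 — With the output port shorted to ground, the output series arm Z2 runs from the junction to ground; the shunt arm Z3 also runs from the junction to ground. They appear in parallel: Z3 || Z2 = 0 + j10.45 Ω.
Step 4 — Series with input arm Z1: Z_in = Z1 + (Z3 || Z2) = 0 - j1.381e+05 Ω = 1.381e+05∠-90.0° Ω.

Z = 0 - j1.381e+05 Ω = 1.381e+05∠-90.0° Ω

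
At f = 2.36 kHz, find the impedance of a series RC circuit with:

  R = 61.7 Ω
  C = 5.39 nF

Step 1 — Angular frequency: ω = 2π·f = 2π·2360 = 1.483e+04 rad/s.
Step 2 — Component impedances:
  R: Z = R = 61.7 Ω
  C: Z = 1/(jωC) = -j/(ω·C) = 0 - j1.251e+04 Ω
Step 3 — Series combination: Z_total = R + C = 61.7 - j1.251e+04 Ω = 1.251e+04∠-89.7° Ω.

Z = 61.7 - j1.251e+04 Ω = 1.251e+04∠-89.7° Ω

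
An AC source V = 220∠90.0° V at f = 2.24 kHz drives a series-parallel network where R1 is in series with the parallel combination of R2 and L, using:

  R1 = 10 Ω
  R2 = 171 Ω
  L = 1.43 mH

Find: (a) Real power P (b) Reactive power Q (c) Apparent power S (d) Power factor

Step 1 — Angular frequency: ω = 2π·f = 2π·2240 = 1.407e+04 rad/s.
Step 2 — Component impedances:
  R1: Z = R = 10 Ω
  R2: Z = R = 171 Ω
  L: Z = jωL = j·1.407e+04·0.00143 = 0 + j20.13 Ω
Step 3 — Parallel branch: R2 || L = 1/(1/R2 + 1/L) = 2.336 + j19.85 Ω.
Step 4 — Series with R1: Z_total = R1 + (R2 || L) = 12.34 + j19.85 Ω = 23.37∠58.1° Ω.
Step 5 — Source phasor: V = 220∠90.0° V = 0 + j220 V.
Step 6 — Current: I = V / Z = 7.995 + j4.968 A = 9.413∠31.9° A.
Step 7 — Complex power: S = V·I* = 1093 + j1759 VA.
Step 8 — Real power: P = Re(S) = 1093 W.
Step 9 — Reactive power: Q = Im(S) = 1759 VAR.
Step 10 — Apparent power: |S| = 2071 VA.
Step 11 — Power factor: PF = P/|S| = 0.5278 (lagging).

(a) P = 1093 W  (b) Q = 1759 VAR  (c) S = 2071 VA  (d) PF = 0.5278 (lagging)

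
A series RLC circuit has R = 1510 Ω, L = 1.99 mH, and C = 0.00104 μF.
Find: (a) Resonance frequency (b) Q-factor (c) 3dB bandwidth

Step 1 — Resonance: ω₀ = 1/√(LC) = 1/√(0.00199·1.04e-09) = 6.951e+05 rad/s.
Step 2 — f₀ = ω₀/(2π) = 1.106e+05 Hz.
Step 3 — Series Q: Q = ω₀L/R = 6.951e+05·0.00199/1510 = 0.9161.
Step 4 — Bandwidth: Δω = ω₀/Q = 7.588e+05 rad/s; BW = Δω/(2π) = 1.208e+05 Hz.

(a) f₀ = 1.106e+05 Hz  (b) Q = 0.9161  (c) BW = 1.208e+05 Hz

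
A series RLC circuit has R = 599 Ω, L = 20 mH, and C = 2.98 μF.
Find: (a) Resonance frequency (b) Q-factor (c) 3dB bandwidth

Step 1 — Resonance condition Im(Z)=0 gives ω₀ = 1/√(LC).
Step 2 — ω₀ = 1/√(0.02·2.98e-06) = 4096 rad/s.
Step 3 — f₀ = ω₀/(2π) = 651.9 Hz.
Step 4 — Series Q: Q = ω₀L/R = 4096·0.02/599 = 0.1368.
Step 5 — 3dB bandwidth: Δω = ω₀/Q = 2.995e+04 rad/s; BW = Δω/(2π) = 4767 Hz.

(a) f₀ = 651.9 Hz  (b) Q = 0.1368  (c) BW = 4767 Hz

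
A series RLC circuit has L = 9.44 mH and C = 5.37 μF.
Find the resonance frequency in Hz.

Step 1 — Resonance condition Im(Z)=0 gives ω₀ = 1/√(LC).
Step 2 — ω₀ = 1/√(0.00944·5.37e-06) = 4441 rad/s.
Step 3 — f₀ = ω₀/(2π) = 706.9 Hz.

f₀ = 706.9 Hz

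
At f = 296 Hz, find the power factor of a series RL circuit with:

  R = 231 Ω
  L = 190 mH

Step 1 — Angular frequency: ω = 2π·f = 2π·296 = 1860 rad/s.
Step 2 — Component impedances:
  R: Z = R = 231 Ω
  L: Z = jωL = j·1860·0.19 = 0 + j353.4 Ω
Step 3 — Series combination: Z_total = R + L = 231 + j353.4 Ω = 422.2∠56.8° Ω.
Step 4 — Power factor: PF = cos(φ) = Re(Z)/|Z| = 231/422.17 = 0.5472.
Step 5 — Type: Im(Z) = 353.4 ⇒ lagging (phase φ = 56.8°).

PF = 0.5472 (lagging, φ = 56.8°)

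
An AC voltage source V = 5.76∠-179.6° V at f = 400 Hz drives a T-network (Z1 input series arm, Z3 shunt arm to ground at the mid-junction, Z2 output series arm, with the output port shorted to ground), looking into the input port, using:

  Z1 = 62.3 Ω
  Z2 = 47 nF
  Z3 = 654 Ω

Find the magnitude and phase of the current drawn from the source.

Step 1 — Angular frequency: ω = 2π·f = 2π·400 = 2513 rad/s.
Step 2 — Component impedances:
  Z1: Z = R = 62.3 Ω
  Z2: Z = 1/(jωC) = -j/(ω·C) = 0 - j8466 Ω
  Z3: Z = R = 654 Ω
Step 3 — With the output port shorted to ground, the output series arm Z2 runs from the junction to ground; the shunt arm Z3 also runs from the junction to ground. They appear in parallel: Z3 || Z2 = 650.1 - j50.22 Ω.
Step 4 — Series with input arm Z1: Z_in = Z1 + (Z3 || Z2) = 712.4 - j50.22 Ω = 714.2∠-4.0° Ω.
Step 5 — Source phasor: V = 5.76∠-179.6° V = -5.76 - j0.04021 V.
Step 6 — Ohm's law: I = V / Z_total = (-5.76 - j0.04021) / (712.4 - j50.22) = -0.008041 - j0.0006233 A.
Step 7 — Convert to polar: |I| = 0.008065 A, ∠I = -175.6°.

I = 0.008065∠-175.6° A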